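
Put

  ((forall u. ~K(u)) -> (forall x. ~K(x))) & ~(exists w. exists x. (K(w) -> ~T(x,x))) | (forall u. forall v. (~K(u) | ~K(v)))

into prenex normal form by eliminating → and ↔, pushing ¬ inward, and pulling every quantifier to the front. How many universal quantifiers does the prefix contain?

First replace A → B with ¬A ∨ B.
  (~(forall u. ~K(u)) | (forall x. ~K(x))) & ~(exists w. exists x. (~K(w) | ~T(x,x))) | (forall u. forall v. (~K(u) | ~K(v)))
Push ¬ through the quantifiers and connectives to reach negation normal form:
  ((exists u. K(u)) | (forall x. ~K(x))) & (forall w. forall x. (K(w) & T(x,x))) | (forall u. forall v. (~K(u) | ~K(v)))
Rename bound variables to avoid capture: x↦y1, u↦s.
  ((exists u. K(u)) | (forall x. ~K(x))) & (forall w. forall y1. (K(w) & T(y1,y1))) | (forall s. forall v. (~K(s) | ~K(v)))
Finally move all quantifiers to the prefix:
  exists u. forall x. forall w. forall y1. forall s. forall v. ((K(u) | ~K(x)) & K(w) & T(y1,y1) | ~K(s) | ~K(v))
The prefix is exists u forall x forall w forall y1 forall s forall v: 5 universal, 1 existential.

5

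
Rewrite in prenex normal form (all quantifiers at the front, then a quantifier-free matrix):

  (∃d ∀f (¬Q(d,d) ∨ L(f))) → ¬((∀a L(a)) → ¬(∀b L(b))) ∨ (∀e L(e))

First replace A → B with ¬A ∨ B.
  ¬(∃d ∀f (¬Q(d,d) ∨ L(f))) ∨ ¬(¬(∀a L(a)) ∨ ¬(∀b L(b))) ∨ (∀e L(e))
Move each ¬ inward, flipping quantifiers it crosses:
  (∀d ∃f (Q(d,d) ∧ ¬L(f))) ∨ (∀a L(a)) ∧ (∀b L(b)) ∨ (∀e L(e))
All bound variables are already distinct, so no renaming is needed.
Extract every quantifier outward, since the variables are now distinct and don't occur free across branches:
  ∀d ∃f ∀a ∀b ∀e (Q(d,d) ∧ ¬L(f) ∨ L(a) ∧ L(b) ∨ L(e))

∀d ∃f ∀a ∀b ∀e (Q(d,d) ∧ ¬L(f) ∨ L(a) ∧ L(b) ∨ L(e))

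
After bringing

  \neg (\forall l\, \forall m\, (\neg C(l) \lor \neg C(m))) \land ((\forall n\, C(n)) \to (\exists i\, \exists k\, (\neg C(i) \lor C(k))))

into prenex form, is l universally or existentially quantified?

existential

Rewrite implications/biconditionals: A → B as ¬A ∨ B.
  \neg (\forall l\, \forall m\, (\neg C(l) \lor \neg C(m))) \land (\neg (\forall n\, C(n)) \lor (\exists i\, \exists k\, (\neg C(i) \lor C(k))))
Drive negations inward (¬∀x A ≡ ∃x ¬A, ¬∃x A ≡ ∀x ¬A, De Morgan for ∧/∨):
  (\exists l\, \exists m\, (C(l) \land C(m))) \land ((\exists n\, \neg C(n)) \lor (\exists i\, \exists k\, (\neg C(i) \lor C(k))))
Extract every quantifier outward, since the variables are now distinct and don't occur free across branches:
  \exists l\, \exists m\, \exists n\, \exists i\, \exists k\, (C(l) \land C(m) \land (\neg C(n) \lor \neg C(i) \lor C(k)))
The quantifier \forall l sits under an odd number of negations (counting the antecedent side of each →), so it flips to \exists l.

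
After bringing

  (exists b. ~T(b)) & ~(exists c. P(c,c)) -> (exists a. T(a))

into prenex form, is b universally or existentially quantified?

universal

Eliminate → and ↔ using ¬ and ∨.
  ~((exists b. ~T(b)) & ~(exists c. P(c,c))) | (exists a. T(a))
Drive negations inward (¬∀x A ≡ ∃x ¬A, ¬∃x A ≡ ∀x ¬A, De Morgan for ∧/∨):
  (forall b. T(b)) | (exists c. P(c,c)) | (exists a. T(a))
Extract every quantifier outward, since the variables are now distinct and don't occur free across branches:
  forall b. exists c. exists a. (T(b) | P(c,c) | T(a))
The quantifier exists b sits under an odd number of negations (counting the antecedent side of each →), so it flips to forall b.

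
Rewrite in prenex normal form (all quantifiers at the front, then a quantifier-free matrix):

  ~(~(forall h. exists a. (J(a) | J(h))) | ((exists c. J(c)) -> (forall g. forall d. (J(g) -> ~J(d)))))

First replace A → B with ¬A ∨ B.
  ~(~(forall h. exists a. (J(a) | J(h))) | ~(exists c. J(c)) | (forall g. forall d. (~J(g) | ~J(d))))
Drive negations inward (¬∀x A ≡ ∃x ¬A, ¬∃x A ≡ ∀x ¬A, De Morgan for ∧/∨):
  (forall h. exists a. (J(a) | J(h))) & (exists c. J(c)) & (exists g. exists d. (J(g) & J(d)))
Pull the quantifiers to the front (each side's bound variable is not free in the other side):
  forall h. exists a. exists c. exists g. exists d. ((J(a) | J(h)) & J(c) & J(g) & J(d))

forall h. exists a. exists c. exists g. exists d. ((J(a) | J(h)) & J(c) & J(g) & J(d))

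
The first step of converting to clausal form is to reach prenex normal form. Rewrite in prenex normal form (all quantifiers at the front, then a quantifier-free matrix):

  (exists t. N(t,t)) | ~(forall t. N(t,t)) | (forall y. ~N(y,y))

exists t. exists x. forall y. (N(t,t) | ~N(x,x) | ~N(y,y))

Drive negations inward (¬∀x A ≡ ∃x ¬A, ¬∃x A ≡ ∀x ¬A, De Morgan for ∧/∨):
  (exists t. N(t,t)) | (exists t. ~N(t,t)) | (forall y. ~N(y,y))
Rename bound variables to avoid capture: t↦x.
  (exists t. N(t,t)) | (exists x. ~N(x,x)) | (forall y. ~N(y,y))
Extract every quantifier outward, since the variables are now distinct and don't occur free across branches:
  exists t. exists x. forall y. (N(t,t) | ~N(x,x) | ~N(y,y))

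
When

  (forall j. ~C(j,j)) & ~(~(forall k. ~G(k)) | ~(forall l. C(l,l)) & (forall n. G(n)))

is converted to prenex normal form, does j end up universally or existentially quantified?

Move each ¬ inward, flipping quantifiers it crosses:
  (forall j. ~C(j,j)) & (forall k. ~G(k)) & ((forall l. C(l,l)) | (exists n. ~G(n)))
Extract every quantifier outward, since the variables are now distinct and don't occur free across branches:
  forall j. forall k. forall l. exists n. (~C(j,j) & ~G(k) & (C(l,l) | ~G(n)))
The quantifier forall j sits under an even number of negations, so it remains universal.

universal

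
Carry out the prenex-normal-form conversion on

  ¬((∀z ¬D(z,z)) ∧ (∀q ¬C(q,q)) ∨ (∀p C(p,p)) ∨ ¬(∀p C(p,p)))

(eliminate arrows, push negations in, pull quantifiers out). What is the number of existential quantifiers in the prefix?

Move each ¬ inward, flipping quantifiers it crosses:
  ((∃z D(z,z)) ∨ (∃q C(q,q))) ∧ (∃p ¬C(p,p)) ∧ (∀p C(p,p))
Rename bound variables to avoid capture: p↦u1.
  ((∃z D(z,z)) ∨ (∃q C(q,q))) ∧ (∃p ¬C(p,p)) ∧ (∀u1 C(u1,u1))
Finally move all quantifiers to the prefix:
  ∃z ∃q ∃p ∀u1 ((D(z,z) ∨ C(q,q)) ∧ ¬C(p,p) ∧ C(u1,u1))
The prefix is ∃z ∃q ∃p ∀u1: 1 universal, 3 existential.

3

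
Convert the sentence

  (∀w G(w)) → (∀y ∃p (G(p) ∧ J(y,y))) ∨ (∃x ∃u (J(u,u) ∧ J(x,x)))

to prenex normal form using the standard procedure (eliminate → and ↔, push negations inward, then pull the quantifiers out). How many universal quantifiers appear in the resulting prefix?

First replace A → B with ¬A ∨ B.
  ¬(∀w G(w)) ∨ (∀y ∃p (G(p) ∧ J(y,y))) ∨ (∃x ∃u (J(u,u) ∧ J(x,x)))
Move each ¬ inward, flipping quantifiers it crosses:
  (∃w ¬G(w)) ∨ (∀y ∃p (G(p) ∧ J(y,y))) ∨ (∃x ∃u (J(u,u) ∧ J(x,x)))
Finally move all quantifiers to the prefix:
  ∃w ∀y ∃p ∃x ∃u (¬G(w) ∨ G(p) ∧ J(y,y) ∨ J(u,u) ∧ J(x,x))
The prefix is ∃w ∀y ∃p ∃x ∃u: 1 universal, 4 existential.

1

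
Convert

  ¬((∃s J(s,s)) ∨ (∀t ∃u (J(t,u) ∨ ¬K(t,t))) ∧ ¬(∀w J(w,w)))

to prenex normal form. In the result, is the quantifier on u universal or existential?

Drive negations inward (¬∀x A ≡ ∃x ¬A, ¬∃x A ≡ ∀x ¬A, De Morgan for ∧/∨):
  (∀s ¬J(s,s)) ∧ ((∃t ∀u (¬J(t,u) ∧ K(t,t))) ∨ (∀w J(w,w)))
Extract every quantifier outward, since the variables are now distinct and don't occur free across branches:
  ∀s ∃t ∀u ∀w (¬J(s,s) ∧ (¬J(t,u) ∧ K(t,t) ∨ J(w,w)))
The quantifier ∃u sits under an odd number of negations, so it flips to ∀u.

universal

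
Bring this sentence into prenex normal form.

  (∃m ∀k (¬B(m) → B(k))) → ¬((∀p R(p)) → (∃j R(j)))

∀m ∃k ∀p ∀j (¬B(m) ∧ ¬B(k) ∨ R(p) ∧ ¬R(j))

Rewrite implications/biconditionals: A → B as ¬A ∨ B.
  ¬(∃m ∀k (¬¬B(m) ∨ B(k))) ∨ ¬(¬(∀p R(p)) ∨ (∃j R(j)))
Move each ¬ inward, flipping quantifiers it crosses:
  (∀m ∃k (¬B(m) ∧ ¬B(k))) ∨ (∀p R(p)) ∧ (∀j ¬R(j))
All bound variables are already distinct, so no renaming is needed.
Pull the quantifiers to the front (each side's bound variable is not free in the other side):
  ∀m ∃k ∀p ∀j (¬B(m) ∧ ¬B(k) ∨ R(p) ∧ ¬R(j))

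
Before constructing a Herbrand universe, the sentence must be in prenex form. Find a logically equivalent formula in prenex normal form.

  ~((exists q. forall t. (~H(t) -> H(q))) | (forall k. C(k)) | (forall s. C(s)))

forall q. exists t. exists k. exists s. (~H(t) & ~H(q) & ~C(k) & ~C(s))

Eliminate → and ↔ using ¬ and ∨.
  ~((exists q. forall t. (~~H(t) | H(q))) | (forall k. C(k)) | (forall s. C(s)))
Push ¬ through the quantifiers and connectives to reach negation normal form:
  (forall q. exists t. (~H(t) & ~H(q))) & (exists k. ~C(k)) & (exists s. ~C(s))
Pull the quantifiers to the front (each side's bound variable is not free in the other side):
  forall q. exists t. exists k. exists s. (~H(t) & ~H(q) & ~C(k) & ~C(s))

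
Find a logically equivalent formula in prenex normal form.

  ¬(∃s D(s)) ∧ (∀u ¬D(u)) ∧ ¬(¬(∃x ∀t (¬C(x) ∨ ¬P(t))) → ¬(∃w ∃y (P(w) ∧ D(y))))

Rewrite implications/biconditionals: A → B as ¬A ∨ B.
  ¬(∃s D(s)) ∧ (∀u ¬D(u)) ∧ ¬(¬¬(∃x ∀t (¬C(x) ∨ ¬P(t))) ∨ ¬(∃w ∃y (P(w) ∧ D(y))))
Move each ¬ inward, flipping quantifiers it crosses:
  (∀s ¬D(s)) ∧ (∀u ¬D(u)) ∧ (∀x ∃t (C(x) ∧ P(t))) ∧ (∃w ∃y (P(w) ∧ D(y)))
Pull the quantifiers to the front (each side's bound variable is not free in the other side):
  ∀s ∀u ∀x ∃t ∃w ∃y (¬D(s) ∧ ¬D(u) ∧ C(x) ∧ P(t) ∧ P(w) ∧ D(y))

∀s ∀u ∀x ∃t ∃w ∃y (¬D(s) ∧ ¬D(u) ∧ C(x) ∧ P(t) ∧ P(w) ∧ D(y))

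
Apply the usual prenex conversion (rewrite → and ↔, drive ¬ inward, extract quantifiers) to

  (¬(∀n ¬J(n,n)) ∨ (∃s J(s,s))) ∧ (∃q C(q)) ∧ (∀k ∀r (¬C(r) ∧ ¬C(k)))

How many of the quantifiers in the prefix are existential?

Drive negations inward (¬∀x A ≡ ∃x ¬A, ¬∃x A ≡ ∀x ¬A, De Morgan for ∧/∨):
  ((∃n J(n,n)) ∨ (∃s J(s,s))) ∧ (∃q C(q)) ∧ (∀k ∀r (¬C(r) ∧ ¬C(k)))
Pull the quantifiers to the front (each side's bound variable is not free in the other side):
  ∃n ∃s ∃q ∀k ∀r ((J(n,n) ∨ J(s,s)) ∧ C(q) ∧ ¬C(r) ∧ ¬C(k))
The prefix is ∃n ∃s ∃q ∀k ∀r: 2 universal, 3 existential.

3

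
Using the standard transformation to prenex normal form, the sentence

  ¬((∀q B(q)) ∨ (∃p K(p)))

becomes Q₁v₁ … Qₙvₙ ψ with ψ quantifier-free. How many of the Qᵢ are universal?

Push ¬ through the quantifiers and connectives to reach negation normal form:
  (∃q ¬B(q)) ∧ (∀p ¬K(p))
All bound variables are already distinct, so no renaming is needed.
Pull the quantifiers to the front (each side's bound variable is not free in the other side):
  ∃q ∀p (¬B(q) ∧ ¬K(p))
The prefix is ∃q ∀p: 1 universal, 1 existential.

1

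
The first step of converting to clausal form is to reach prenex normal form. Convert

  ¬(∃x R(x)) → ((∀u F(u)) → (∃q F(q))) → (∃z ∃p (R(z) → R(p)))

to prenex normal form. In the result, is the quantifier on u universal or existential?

Eliminate → and ↔ using ¬ and ∨.
  ¬¬(∃x R(x)) ∨ ¬(¬(∀u F(u)) ∨ (∃q F(q))) ∨ (∃z ∃p (¬R(z) ∨ R(p)))
Drive negations inward (¬∀x A ≡ ∃x ¬A, ¬∃x A ≡ ∀x ¬A, De Morgan for ∧/∨):
  (∃x R(x)) ∨ (∀u F(u)) ∧ (∀q ¬F(q)) ∨ (∃z ∃p (¬R(z) ∨ R(p)))
Extract every quantifier outward, since the variables are now distinct and don't occur free across branches:
  ∃x ∀u ∀q ∃z ∃p (R(x) ∨ F(u) ∧ ¬F(q) ∨ ¬R(z) ∨ R(p))
The quantifier ∀u sits under an even number of negations (counting the antecedent side of each →), so it remains universal.

universal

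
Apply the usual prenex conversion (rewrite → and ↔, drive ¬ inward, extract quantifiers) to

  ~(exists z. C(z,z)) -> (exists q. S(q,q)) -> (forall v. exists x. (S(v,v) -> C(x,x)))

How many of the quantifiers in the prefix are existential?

2

Eliminate → and ↔ using ¬ and ∨.
  ~~(exists z. C(z,z)) | ~(exists q. S(q,q)) | (forall v. exists x. (~S(v,v) | C(x,x)))
Move each ¬ inward, flipping quantifiers it crosses:
  (exists z. C(z,z)) | (forall q. ~S(q,q)) | (forall v. exists x. (~S(v,v) | C(x,x)))
All bound variables are already distinct, so no renaming is needed.
Finally move all quantifiers to the prefix:
  exists z. forall q. forall v. exists x. (C(z,z) | ~S(q,q) | ~S(v,v) | C(x,x))
The prefix is exists z forall q forall v exists x: 2 universal, 2 existential.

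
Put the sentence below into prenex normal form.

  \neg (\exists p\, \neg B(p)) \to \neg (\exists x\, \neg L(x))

\exists p\, \forall x\, (\neg B(p) \lor L(x))

Eliminate → and ↔ using ¬ and ∨.
  \neg \neg (\exists p\, \neg B(p)) \lor \neg (\exists x\, \neg L(x))
Drive negations inward (¬∀x A ≡ ∃x ¬A, ¬∃x A ≡ ∀x ¬A, De Morgan for ∧/∨):
  (\exists p\, \neg B(p)) \lor (\forall x\, L(x))
Extract every quantifier outward, since the variables are now distinct and don't occur free across branches:
  \exists p\, \forall x\, (\neg B(p) \lor L(x))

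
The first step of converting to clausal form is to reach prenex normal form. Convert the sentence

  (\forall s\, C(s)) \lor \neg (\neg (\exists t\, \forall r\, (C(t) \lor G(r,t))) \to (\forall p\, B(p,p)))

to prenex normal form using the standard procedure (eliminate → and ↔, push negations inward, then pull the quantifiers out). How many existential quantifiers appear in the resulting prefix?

2

Rewrite implications/biconditionals: A → B as ¬A ∨ B.
  (\forall s\, C(s)) \lor \neg (\neg \neg (\exists t\, \forall r\, (C(t) \lor G(r,t))) \lor (\forall p\, B(p,p)))
Push ¬ through the quantifiers and connectives to reach negation normal form:
  (\forall s\, C(s)) \lor (\forall t\, \exists r\, (\neg C(t) \land \neg G(r,t))) \land (\exists p\, \neg B(p,p))
All bound variables are already distinct, so no renaming is needed.
Finally move all quantifiers to the prefix:
  \forall s\, \forall t\, \exists r\, \exists p\, (C(s) \lor \neg C(t) \land \neg G(r,t) \land \neg B(p,p))
The prefix is \forall s \forall t \exists r \exists p: 2 universal, 2 existential.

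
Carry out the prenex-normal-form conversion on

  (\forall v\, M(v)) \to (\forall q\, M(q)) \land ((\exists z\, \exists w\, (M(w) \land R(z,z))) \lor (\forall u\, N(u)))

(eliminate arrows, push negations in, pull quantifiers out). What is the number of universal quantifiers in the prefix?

2

Rewrite implications/biconditionals: A → B as ¬A ∨ B.
  \neg (\forall v\, M(v)) \lor (\forall q\, M(q)) \land ((\exists z\, \exists w\, (M(w) \land R(z,z))) \lor (\forall u\, N(u)))
Drive negations inward (¬∀x A ≡ ∃x ¬A, ¬∃x A ≡ ∀x ¬A, De Morgan for ∧/∨):
  (\exists v\, \neg M(v)) \lor (\forall q\, M(q)) \land ((\exists z\, \exists w\, (M(w) \land R(z,z))) \lor (\forall u\, N(u)))
All bound variables are already distinct, so no renaming is needed.
Finally move all quantifiers to the prefix:
  \exists v\, \forall q\, \exists z\, \exists w\, \forall u\, (\neg M(v) \lor M(q) \land (M(w) \land R(z,z) \lor N(u)))
The prefix is \exists v \forall q \exists z \exists w \forall u: 2 universal, 3 existential.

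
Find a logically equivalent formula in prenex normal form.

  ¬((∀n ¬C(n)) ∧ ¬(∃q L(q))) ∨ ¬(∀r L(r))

∃n ∃q ∃r (C(n) ∨ L(q) ∨ ¬L(r))

Push ¬ through the quantifiers and connectives to reach negation normal form:
  (∃n C(n)) ∨ (∃q L(q)) ∨ (∃r ¬L(r))
All bound variables are already distinct, so no renaming is needed.
Extract every quantifier outward, since the variables are now distinct and don't occur free across branches:
  ∃n ∃q ∃r (C(n) ∨ L(q) ∨ ¬L(r))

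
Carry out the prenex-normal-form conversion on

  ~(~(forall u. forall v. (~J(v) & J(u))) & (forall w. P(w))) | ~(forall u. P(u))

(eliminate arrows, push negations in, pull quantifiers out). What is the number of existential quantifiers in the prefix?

2

Push ¬ through the quantifiers and connectives to reach negation normal form:
  (forall u. forall v. (~J(v) & J(u))) | (exists w. ~P(w)) | (exists u. ~P(u))
Rename bound variables to avoid capture: u↦s.
  (forall u. forall v. (~J(v) & J(u))) | (exists w. ~P(w)) | (exists s. ~P(s))
Finally move all quantifiers to the prefix:
  forall u. forall v. exists w. exists s. (~J(v) & J(u) | ~P(w) | ~P(s))
The prefix is forall u forall v exists w exists s: 2 universal, 2 existential.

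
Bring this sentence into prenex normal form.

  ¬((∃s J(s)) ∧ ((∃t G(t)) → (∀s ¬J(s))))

∀s ∃t ∃v1 (¬J(s) ∨ G(t) ∧ J(v1))

First replace A → B with ¬A ∨ B.
  ¬((∃s J(s)) ∧ (¬(∃t G(t)) ∨ (∀s ¬J(s))))
Push ¬ through the quantifiers and connectives to reach negation normal form:
  (∀s ¬J(s)) ∨ (∃t G(t)) ∧ (∃s J(s))
Standardize variables apart so no two quantifiers bind the same name: s↦v1.
  (∀s ¬J(s)) ∨ (∃t G(t)) ∧ (∃v1 J(v1))
Pull the quantifiers to the front (each side's bound variable is not free in the other side):
  ∀s ∃t ∃v1 (¬J(s) ∨ G(t) ∧ J(v1))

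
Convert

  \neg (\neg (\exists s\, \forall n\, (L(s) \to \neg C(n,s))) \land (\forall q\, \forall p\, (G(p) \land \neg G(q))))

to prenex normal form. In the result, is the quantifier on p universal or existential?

First replace A → B with ¬A ∨ B.
  \neg (\neg (\exists s\, \forall n\, (\neg L(s) \lor \neg C(n,s))) \land (\forall q\, \forall p\, (G(p) \land \neg G(q))))
Drive negations inward (¬∀x A ≡ ∃x ¬A, ¬∃x A ≡ ∀x ¬A, De Morgan for ∧/∨):
  (\exists s\, \forall n\, (\neg L(s) \lor \neg C(n,s))) \lor (\exists q\, \exists p\, (\neg G(p) \lor G(q)))
Pull the quantifiers to the front (each side's bound variable is not free in the other side):
  \exists s\, \forall n\, \exists q\, \exists p\, (\neg L(s) \lor \neg C(n,s) \lor \neg G(p) \lor G(q))
The quantifier \forall p sits under an odd number of negations (counting the antecedent side of each →), so it flips to \exists p.

existential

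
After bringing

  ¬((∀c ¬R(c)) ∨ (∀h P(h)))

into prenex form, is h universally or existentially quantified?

existential

Push ¬ through the quantifiers and connectives to reach negation normal form:
  (∃c R(c)) ∧ (∃h ¬P(h))
Extract every quantifier outward, since the variables are now distinct and don't occur free across branches:
  ∃c ∃h (R(c) ∧ ¬P(h))
The quantifier ∀h sits under an odd number of negations, so it flips to ∃h.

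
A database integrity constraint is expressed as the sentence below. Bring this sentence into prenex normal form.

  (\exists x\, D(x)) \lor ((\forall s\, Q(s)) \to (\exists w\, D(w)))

\exists x\, \exists s\, \exists w\, (D(x) \lor \neg Q(s) \lor D(w))

Rewrite implications/biconditionals: A → B as ¬A ∨ B.
  (\exists x\, D(x)) \lor \neg (\forall s\, Q(s)) \lor (\exists w\, D(w))
Move each ¬ inward, flipping quantifiers it crosses:
  (\exists x\, D(x)) \lor (\exists s\, \neg Q(s)) \lor (\exists w\, D(w))
Extract every quantifier outward, since the variables are now distinct and don't occur free across branches:
  \exists x\, \exists s\, \exists w\, (D(x) \lor \neg Q(s) \lor D(w))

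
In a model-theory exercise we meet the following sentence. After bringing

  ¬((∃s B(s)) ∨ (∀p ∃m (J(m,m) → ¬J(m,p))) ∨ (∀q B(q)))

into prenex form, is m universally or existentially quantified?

universal

First replace A → B with ¬A ∨ B.
  ¬((∃s B(s)) ∨ (∀p ∃m (¬J(m,m) ∨ ¬J(m,p))) ∨ (∀q B(q)))
Push ¬ through the quantifiers and connectives to reach negation normal form:
  (∀s ¬B(s)) ∧ (∃p ∀m (J(m,m) ∧ J(m,p))) ∧ (∃q ¬B(q))
All bound variables are already distinct, so no renaming is needed.
Extract every quantifier outward, since the variables are now distinct and don't occur free across branches:
  ∀s ∃p ∀m ∃q (¬B(s) ∧ J(m,m) ∧ J(m,p) ∧ ¬B(q))
The quantifier ∃m sits under an odd number of negations (counting the antecedent side of each →), so it flips to ∀m.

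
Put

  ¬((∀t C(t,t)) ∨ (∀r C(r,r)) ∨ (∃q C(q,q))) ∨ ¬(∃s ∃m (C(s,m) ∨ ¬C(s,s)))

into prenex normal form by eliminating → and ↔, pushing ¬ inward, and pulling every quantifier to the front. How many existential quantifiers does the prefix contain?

2

Drive negations inward (¬∀x A ≡ ∃x ¬A, ¬∃x A ≡ ∀x ¬A, De Morgan for ∧/∨):
  (∃t ¬C(t,t)) ∧ (∃r ¬C(r,r)) ∧ (∀q ¬C(q,q)) ∨ (∀s ∀m (¬C(s,m) ∧ C(s,s)))
All bound variables are already distinct, so no renaming is needed.
Finally move all quantifiers to the prefix:
  ∃t ∃r ∀q ∀s ∀m (¬C(t,t) ∧ ¬C(r,r) ∧ ¬C(q,q) ∨ ¬C(s,m) ∧ C(s,s))
The prefix is ∃t ∃r ∀q ∀s ∀m: 3 universal, 2 existential.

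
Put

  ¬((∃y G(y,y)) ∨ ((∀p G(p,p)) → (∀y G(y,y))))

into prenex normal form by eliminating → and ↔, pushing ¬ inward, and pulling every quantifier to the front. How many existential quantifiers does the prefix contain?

First replace A → B with ¬A ∨ B.
  ¬((∃y G(y,y)) ∨ ¬(∀p G(p,p)) ∨ (∀y G(y,y)))
Drive negations inward (¬∀x A ≡ ∃x ¬A, ¬∃x A ≡ ∀x ¬A, De Morgan for ∧/∨):
  (∀y ¬G(y,y)) ∧ (∀p G(p,p)) ∧ (∃y ¬G(y,y))
Rename bound variables to avoid capture: y↦c.
  (∀y ¬G(y,y)) ∧ (∀p G(p,p)) ∧ (∃c ¬G(c,c))
Pull the quantifiers to the front (each side's bound variable is not free in the other side):
  ∀y ∀p ∃c (¬G(y,y) ∧ G(p,p) ∧ ¬G(c,c))
The prefix is ∀y ∀p ∃c: 2 universal, 1 existential.

1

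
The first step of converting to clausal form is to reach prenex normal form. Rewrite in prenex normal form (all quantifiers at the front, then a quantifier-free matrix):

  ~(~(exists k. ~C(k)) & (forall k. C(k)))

Move each ¬ inward, flipping quantifiers it crosses:
  (exists k. ~C(k)) | (exists k. ~C(k))
Give each quantifier a distinct variable: k↦x1.
  (exists k. ~C(k)) | (exists x1. ~C(x1))
Finally move all quantifiers to the prefix:
  exists k. exists x1. (~C(k) | ~C(x1))

exists k. exists x1. (~C(k) | ~C(x1))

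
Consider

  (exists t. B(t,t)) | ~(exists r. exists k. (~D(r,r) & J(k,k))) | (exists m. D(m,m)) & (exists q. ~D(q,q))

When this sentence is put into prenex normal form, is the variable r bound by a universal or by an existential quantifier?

Move each ¬ inward, flipping quantifiers it crosses:
  (exists t. B(t,t)) | (forall r. forall k. (D(r,r) | ~J(k,k))) | (exists m. D(m,m)) & (exists q. ~D(q,q))
All bound variables are already distinct, so no renaming is needed.
Pull the quantifiers to the front (each side's bound variable is not free in the other side):
  exists t. forall r. forall k. exists m. exists q. (B(t,t) | D(r,r) | ~J(k,k) | D(m,m) & ~D(q,q))
The quantifier exists r sits under an odd number of negations, so it flips to forall r.

universal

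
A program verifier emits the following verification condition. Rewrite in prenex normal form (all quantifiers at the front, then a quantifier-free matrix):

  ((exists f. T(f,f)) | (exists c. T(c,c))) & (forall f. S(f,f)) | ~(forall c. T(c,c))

Push ¬ through the quantifiers and connectives to reach negation normal form:
  ((exists f. T(f,f)) | (exists c. T(c,c))) & (forall f. S(f,f)) | (exists c. ~T(c,c))
Rename bound variables to avoid capture: f↦w1, c↦b.
  ((exists f. T(f,f)) | (exists c. T(c,c))) & (forall w1. S(w1,w1)) | (exists b. ~T(b,b))
Extract every quantifier outward, since the variables are now distinct and don't occur free across branches:
  exists f. exists c. forall w1. exists b. ((T(f,f) | T(c,c)) & S(w1,w1) | ~T(b,b))

exists f. exists c. forall w1. exists b. ((T(f,f) | T(c,c)) & S(w1,w1) | ~T(b,b))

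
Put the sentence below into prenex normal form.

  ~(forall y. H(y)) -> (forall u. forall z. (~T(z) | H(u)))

forall y. forall u. forall z. (H(y) | ~T(z) | H(u))

First replace A → B with ¬A ∨ B.
  ~~(forall y. H(y)) | (forall u. forall z. (~T(z) | H(u)))
Drive negations inward (¬∀x A ≡ ∃x ¬A, ¬∃x A ≡ ∀x ¬A, De Morgan for ∧/∨):
  (forall y. H(y)) | (forall u. forall z. (~T(z) | H(u)))
All bound variables are already distinct, so no renaming is needed.
Pull the quantifiers to the front (each side's bound variable is not free in the other side):
  forall y. forall u. forall z. (H(y) | ~T(z) | H(u))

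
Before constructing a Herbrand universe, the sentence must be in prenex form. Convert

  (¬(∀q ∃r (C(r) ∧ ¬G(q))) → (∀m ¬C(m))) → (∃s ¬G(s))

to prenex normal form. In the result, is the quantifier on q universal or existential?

Eliminate → and ↔ using ¬ and ∨.
  ¬(¬¬(∀q ∃r (C(r) ∧ ¬G(q))) ∨ (∀m ¬C(m))) ∨ (∃s ¬G(s))
Push ¬ through the quantifiers and connectives to reach negation normal form:
  (∃q ∀r (¬C(r) ∨ G(q))) ∧ (∃m C(m)) ∨ (∃s ¬G(s))
All bound variables are already distinct, so no renaming is needed.
Extract every quantifier outward, since the variables are now distinct and don't occur free across branches:
  ∃q ∀r ∃m ∃s ((¬C(r) ∨ G(q)) ∧ C(m) ∨ ¬G(s))
The quantifier ∀q sits under an odd number of negations (counting the antecedent side of each →), so it flips to ∃q.

existential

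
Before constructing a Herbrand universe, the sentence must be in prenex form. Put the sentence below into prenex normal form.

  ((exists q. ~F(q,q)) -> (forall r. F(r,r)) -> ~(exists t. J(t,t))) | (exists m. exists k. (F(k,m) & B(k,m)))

forall q. exists r. forall t. exists m. exists k. (F(q,q) | ~F(r,r) | ~J(t,t) | F(k,m) & B(k,m))

Rewrite implications/biconditionals: A → B as ¬A ∨ B.
  ~(exists q. ~F(q,q)) | ~(forall r. F(r,r)) | ~(exists t. J(t,t)) | (exists m. exists k. (F(k,m) & B(k,m)))
Push ¬ through the quantifiers and connectives to reach negation normal form:
  (forall q. F(q,q)) | (exists r. ~F(r,r)) | (forall t. ~J(t,t)) | (exists m. exists k. (F(k,m) & B(k,m)))
All bound variables are already distinct, so no renaming is needed.
Pull the quantifiers to the front (each side's bound variable is not free in the other side):
  forall q. exists r. forall t. exists m. exists k. (F(q,q) | ~F(r,r) | ~J(t,t) | F(k,m) & B(k,m))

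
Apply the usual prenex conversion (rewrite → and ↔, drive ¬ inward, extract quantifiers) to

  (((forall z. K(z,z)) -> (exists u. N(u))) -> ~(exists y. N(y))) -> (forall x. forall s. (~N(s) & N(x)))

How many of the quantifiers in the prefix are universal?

Eliminate → and ↔ using ¬ and ∨.
  ~(~(~(forall z. K(z,z)) | (exists u. N(u))) | ~(exists y. N(y))) | (forall x. forall s. (~N(s) & N(x)))
Move each ¬ inward, flipping quantifiers it crosses:
  ((exists z. ~K(z,z)) | (exists u. N(u))) & (exists y. N(y)) | (forall x. forall s. (~N(s) & N(x)))
Pull the quantifiers to the front (each side's bound variable is not free in the other side):
  exists z. exists u. exists y. forall x. forall s. ((~K(z,z) | N(u)) & N(y) | ~N(s) & N(x))
The prefix is exists z exists u exists y forall x forall s: 2 universal, 3 existential.

2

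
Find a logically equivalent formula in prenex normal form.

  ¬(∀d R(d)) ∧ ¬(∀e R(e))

∃d ∃e (¬R(d) ∧ ¬R(e))

Move each ¬ inward, flipping quantifiers it crosses:
  (∃d ¬R(d)) ∧ (∃e ¬R(e))
Finally move all quantifiers to the prefix:
  ∃d ∃e (¬R(d) ∧ ¬R(e))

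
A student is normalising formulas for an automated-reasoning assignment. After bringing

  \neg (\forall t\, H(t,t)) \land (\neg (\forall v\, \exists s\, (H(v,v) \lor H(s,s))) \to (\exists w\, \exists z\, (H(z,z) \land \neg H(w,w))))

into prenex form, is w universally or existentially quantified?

existential

First replace A → B with ¬A ∨ B.
  \neg (\forall t\, H(t,t)) \land (\neg \neg (\forall v\, \exists s\, (H(v,v) \lor H(s,s))) \lor (\exists w\, \exists z\, (H(z,z) \land \neg H(w,w))))
Move each ¬ inward, flipping quantifiers it crosses:
  (\exists t\, \neg H(t,t)) \land ((\forall v\, \exists s\, (H(v,v) \lor H(s,s))) \lor (\exists w\, \exists z\, (H(z,z) \land \neg H(w,w))))
All bound variables are already distinct, so no renaming is needed.
Pull the quantifiers to the front (each side's bound variable is not free in the other side):
  \exists t\, \forall v\, \exists s\, \exists w\, \exists z\, (\neg H(t,t) \land (H(v,v) \lor H(s,s) \lor H(z,z) \land \neg H(w,w)))
The quantifier \exists w sits under an even number of negations (counting the antecedent side of each →), so it remains existential.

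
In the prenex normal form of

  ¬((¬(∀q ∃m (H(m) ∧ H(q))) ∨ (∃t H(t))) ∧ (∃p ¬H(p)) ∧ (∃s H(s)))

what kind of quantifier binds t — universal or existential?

universal

Move each ¬ inward, flipping quantifiers it crosses:
  (∀q ∃m (H(m) ∧ H(q))) ∧ (∀t ¬H(t)) ∨ (∀p H(p)) ∨ (∀s ¬H(s))
All bound variables are already distinct, so no renaming is needed.
Extract every quantifier outward, since the variables are now distinct and don't occur free across branches:
  ∀q ∃m ∀t ∀p ∀s (H(m) ∧ H(q) ∧ ¬H(t) ∨ H(p) ∨ ¬H(s))
The quantifier ∃t sits under an odd number of negations, so it flips to ∀t.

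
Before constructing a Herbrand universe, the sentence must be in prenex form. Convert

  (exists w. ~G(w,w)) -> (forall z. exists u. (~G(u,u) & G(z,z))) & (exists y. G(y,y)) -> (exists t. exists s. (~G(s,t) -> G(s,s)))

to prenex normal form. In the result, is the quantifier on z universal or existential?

existential

First replace A → B with ¬A ∨ B.
  ~(exists w. ~G(w,w)) | ~((forall z. exists u. (~G(u,u) & G(z,z))) & (exists y. G(y,y))) | (exists t. exists s. (~~G(s,t) | G(s,s)))
Drive negations inward (¬∀x A ≡ ∃x ¬A, ¬∃x A ≡ ∀x ¬A, De Morgan for ∧/∨):
  (forall w. G(w,w)) | (exists z. forall u. (G(u,u) | ~G(z,z))) | (forall y. ~G(y,y)) | (exists t. exists s. (G(s,t) | G(s,s)))
All bound variables are already distinct, so no renaming is needed.
Finally move all quantifiers to the prefix:
  forall w. exists z. forall u. forall y. exists t. exists s. (G(w,w) | G(u,u) | ~G(z,z) | ~G(y,y) | G(s,t) | G(s,s))
The quantifier forall z sits under an odd number of negations (counting the antecedent side of each →), so it flips to exists z.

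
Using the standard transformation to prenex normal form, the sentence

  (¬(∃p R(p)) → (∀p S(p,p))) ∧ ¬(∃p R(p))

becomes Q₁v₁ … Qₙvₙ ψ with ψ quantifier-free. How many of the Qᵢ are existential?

1

Rewrite implications/biconditionals: A → B as ¬A ∨ B.
  (¬¬(∃p R(p)) ∨ (∀p S(p,p))) ∧ ¬(∃p R(p))
Drive negations inward (¬∀x A ≡ ∃x ¬A, ¬∃x A ≡ ∀x ¬A, De Morgan for ∧/∨):
  ((∃p R(p)) ∨ (∀p S(p,p))) ∧ (∀p ¬R(p))
Standardize variables apart so no two quantifiers bind the same name: p↦b, p↦r.
  ((∃p R(p)) ∨ (∀b S(b,b))) ∧ (∀r ¬R(r))
Finally move all quantifiers to the prefix:
  ∃p ∀b ∀r ((R(p) ∨ S(b,b)) ∧ ¬R(r))
The prefix is ∃p ∀b ∀r: 2 universal, 1 existential.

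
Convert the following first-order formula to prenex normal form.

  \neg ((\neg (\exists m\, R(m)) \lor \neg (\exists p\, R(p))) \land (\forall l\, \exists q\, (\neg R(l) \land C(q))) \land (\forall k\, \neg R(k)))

Drive negations inward (¬∀x A ≡ ∃x ¬A, ¬∃x A ≡ ∀x ¬A, De Morgan for ∧/∨):
  (\exists m\, R(m)) \land (\exists p\, R(p)) \lor (\exists l\, \forall q\, (R(l) \lor \neg C(q))) \lor (\exists k\, R(k))
All bound variables are already distinct, so no renaming is needed.
Pull the quantifiers to the front (each side's bound variable is not free in the other side):
  \exists m\, \exists p\, \exists l\, \forall q\, \exists k\, (R(m) \land R(p) \lor R(l) \lor \neg C(q) \lor R(k))

\exists m\, \exists p\, \exists l\, \forall q\, \exists k\, (R(m) \land R(p) \lor R(l) \lor \neg C(q) \lor R(k))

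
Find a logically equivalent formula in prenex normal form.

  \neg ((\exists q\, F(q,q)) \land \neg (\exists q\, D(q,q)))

\forall q\, \exists x1\, (\neg F(q,q) \lor D(x1,x1))

Move each ¬ inward, flipping quantifiers it crosses:
  (\forall q\, \neg F(q,q)) \lor (\exists q\, D(q,q))
Give each quantifier a distinct variable: q↦x1.
  (\forall q\, \neg F(q,q)) \lor (\exists x1\, D(x1,x1))
Extract every quantifier outward, since the variables are now distinct and don't occur free across branches:
  \forall q\, \exists x1\, (\neg F(q,q) \lor D(x1,x1))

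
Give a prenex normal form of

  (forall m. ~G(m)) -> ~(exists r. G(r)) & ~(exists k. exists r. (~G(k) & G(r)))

exists m. forall r. forall k. forall y. (G(m) | ~G(r) & (G(k) | ~G(y)))

First replace A → B with ¬A ∨ B.
  ~(forall m. ~G(m)) | ~(exists r. G(r)) & ~(exists k. exists r. (~G(k) & G(r)))
Push ¬ through the quantifiers and connectives to reach negation normal form:
  (exists m. G(m)) | (forall r. ~G(r)) & (forall k. forall r. (G(k) | ~G(r)))
Give each quantifier a distinct variable: r↦y.
  (exists m. G(m)) | (forall r. ~G(r)) & (forall k. forall y. (G(k) | ~G(y)))
Pull the quantifiers to the front (each side's bound variable is not free in the other side):
  exists m. forall r. forall k. forall y. (G(m) | ~G(r) & (G(k) | ~G(y)))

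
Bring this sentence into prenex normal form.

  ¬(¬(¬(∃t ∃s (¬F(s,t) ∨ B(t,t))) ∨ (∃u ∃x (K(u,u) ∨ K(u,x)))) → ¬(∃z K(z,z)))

Rewrite implications/biconditionals: A → B as ¬A ∨ B.
  ¬(¬¬(¬(∃t ∃s (¬F(s,t) ∨ B(t,t))) ∨ (∃u ∃x (K(u,u) ∨ K(u,x)))) ∨ ¬(∃z K(z,z)))
Push ¬ through the quantifiers and connectives to reach negation normal form:
  (∃t ∃s (¬F(s,t) ∨ B(t,t))) ∧ (∀u ∀x (¬K(u,u) ∧ ¬K(u,x))) ∧ (∃z K(z,z))
All bound variables are already distinct, so no renaming is needed.
Extract every quantifier outward, since the variables are now distinct and don't occur free across branches:
  ∃t ∃s ∀u ∀x ∃z ((¬F(s,t) ∨ B(t,t)) ∧ ¬K(u,u) ∧ ¬K(u,x) ∧ K(z,z))

∃t ∃s ∀u ∀x ∃z ((¬F(s,t) ∨ B(t,t)) ∧ ¬K(u,u) ∧ ¬K(u,x) ∧ K(z,z))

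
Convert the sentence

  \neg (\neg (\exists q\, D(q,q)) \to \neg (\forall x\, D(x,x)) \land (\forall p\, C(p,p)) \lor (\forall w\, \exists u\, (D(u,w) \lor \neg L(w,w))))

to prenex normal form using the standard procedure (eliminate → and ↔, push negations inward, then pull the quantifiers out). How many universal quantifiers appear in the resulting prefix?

Rewrite implications/biconditionals: A → B as ¬A ∨ B.
  \neg (\neg \neg (\exists q\, D(q,q)) \lor \neg (\forall x\, D(x,x)) \land (\forall p\, C(p,p)) \lor (\forall w\, \exists u\, (D(u,w) \lor \neg L(w,w))))
Drive negations inward (¬∀x A ≡ ∃x ¬A, ¬∃x A ≡ ∀x ¬A, De Morgan for ∧/∨):
  (\forall q\, \neg D(q,q)) \land ((\forall x\, D(x,x)) \lor (\exists p\, \neg C(p,p))) \land (\exists w\, \forall u\, (\neg D(u,w) \land L(w,w)))
Extract every quantifier outward, since the variables are now distinct and don't occur free across branches:
  \forall q\, \forall x\, \exists p\, \exists w\, \forall u\, (\neg D(q,q) \land (D(x,x) \lor \neg C(p,p)) \land \neg D(u,w) \land L(w,w))
The prefix is \forall q \forall x \exists p \exists w \forall u: 3 universal, 2 existential.

3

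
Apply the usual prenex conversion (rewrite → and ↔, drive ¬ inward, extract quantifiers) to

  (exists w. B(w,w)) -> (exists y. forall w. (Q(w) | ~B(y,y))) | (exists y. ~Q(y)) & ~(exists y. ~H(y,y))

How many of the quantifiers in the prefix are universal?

3

Eliminate → and ↔ using ¬ and ∨.
  ~(exists w. B(w,w)) | (exists y. forall w. (Q(w) | ~B(y,y))) | (exists y. ~Q(y)) & ~(exists y. ~H(y,y))
Move each ¬ inward, flipping quantifiers it crosses:
  (forall w. ~B(w,w)) | (exists y. forall w. (Q(w) | ~B(y,y))) | (exists y. ~Q(y)) & (forall y. H(y,y))
Rename bound variables to avoid capture: w↦u1, y↦v, y↦z1.
  (forall w. ~B(w,w)) | (exists y. forall u1. (Q(u1) | ~B(y,y))) | (exists v. ~Q(v)) & (forall z1. H(z1,z1))
Pull the quantifiers to the front (each side's bound variable is not free in the other side):
  forall w. exists y. forall u1. exists v. forall z1. (~B(w,w) | Q(u1) | ~B(y,y) | ~Q(v) & H(z1,z1))
The prefix is forall w exists y forall u1 exists v forall z1: 3 universal, 2 existential.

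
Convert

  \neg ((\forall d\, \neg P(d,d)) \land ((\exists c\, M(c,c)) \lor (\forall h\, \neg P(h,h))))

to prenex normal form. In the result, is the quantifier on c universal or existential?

Move each ¬ inward, flipping quantifiers it crosses:
  (\exists d\, P(d,d)) \lor (\forall c\, \neg M(c,c)) \land (\exists h\, P(h,h))
All bound variables are already distinct, so no renaming is needed.
Pull the quantifiers to the front (each side's bound variable is not free in the other side):
  \exists d\, \forall c\, \exists h\, (P(d,d) \lor \neg M(c,c) \land P(h,h))
The quantifier \exists c sits under an odd number of negations, so it flips to \forall c.

universal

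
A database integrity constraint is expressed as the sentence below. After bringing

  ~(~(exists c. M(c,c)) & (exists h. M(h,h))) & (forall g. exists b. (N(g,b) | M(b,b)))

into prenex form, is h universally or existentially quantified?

Move each ¬ inward, flipping quantifiers it crosses:
  ((exists c. M(c,c)) | (forall h. ~M(h,h))) & (forall g. exists b. (N(g,b) | M(b,b)))
Pull the quantifiers to the front (each side's bound variable is not free in the other side):
  exists c. forall h. forall g. exists b. ((M(c,c) | ~M(h,h)) & (N(g,b) | M(b,b)))
The quantifier exists h sits under an odd number of negations, so it flips to forall h.

universal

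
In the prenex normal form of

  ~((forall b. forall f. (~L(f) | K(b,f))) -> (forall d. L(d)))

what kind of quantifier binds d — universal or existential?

Rewrite implications/biconditionals: A → B as ¬A ∨ B.
  ~(~(forall b. forall f. (~L(f) | K(b,f))) | (forall d. L(d)))
Push ¬ through the quantifiers and connectives to reach negation normal form:
  (forall b. forall f. (~L(f) | K(b,f))) & (exists d. ~L(d))
All bound variables are already distinct, so no renaming is needed.
Finally move all quantifiers to the prefix:
  forall b. forall f. exists d. ((~L(f) | K(b,f)) & ~L(d))
The quantifier forall d sits under an odd number of negations (counting the antecedent side of each →), so it flips to exists d.

existential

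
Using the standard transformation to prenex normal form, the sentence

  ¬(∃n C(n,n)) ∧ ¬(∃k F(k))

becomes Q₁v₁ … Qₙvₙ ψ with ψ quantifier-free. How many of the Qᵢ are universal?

Push ¬ through the quantifiers and connectives to reach negation normal form:
  (∀n ¬C(n,n)) ∧ (∀k ¬F(k))
Finally move all quantifiers to the prefix:
  ∀n ∀k (¬C(n,n) ∧ ¬F(k))
The prefix is ∀n ∀k: 2 universal, 0 existential.

2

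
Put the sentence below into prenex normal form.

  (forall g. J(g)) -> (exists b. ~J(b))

exists g. exists b. (~J(g) | ~J(b))

First replace A → B with ¬A ∨ B.
  ~(forall g. J(g)) | (exists b. ~J(b))
Push ¬ through the quantifiers and connectives to reach negation normal form:
  (exists g. ~J(g)) | (exists b. ~J(b))
Finally move all quantifiers to the prefix:
  exists g. exists b. (~J(g) | ~J(b))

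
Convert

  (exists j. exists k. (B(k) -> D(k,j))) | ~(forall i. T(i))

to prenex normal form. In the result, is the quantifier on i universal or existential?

Rewrite implications/biconditionals: A → B as ¬A ∨ B.
  (exists j. exists k. (~B(k) | D(k,j))) | ~(forall i. T(i))
Push ¬ through the quantifiers and connectives to reach negation normal form:
  (exists j. exists k. (~B(k) | D(k,j))) | (exists i. ~T(i))
Extract every quantifier outward, since the variables are now distinct and don't occur free across branches:
  exists j. exists k. exists i. (~B(k) | D(k,j) | ~T(i))
The quantifier forall i sits under an odd number of negations (counting the antecedent side of each →), so it flips to exists i.

existential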